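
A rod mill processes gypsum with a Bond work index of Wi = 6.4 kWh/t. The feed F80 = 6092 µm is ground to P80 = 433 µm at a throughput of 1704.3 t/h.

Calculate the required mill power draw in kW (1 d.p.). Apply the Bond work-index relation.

P = 3844.3 kW

Bond: W = 10·Wi·(1/√P80 − 1/√F80)
W = 10·6.4·(1/√433 − 1/√6092) = 10·6.4·(0.035245) = 2.2557 kWh/t
Mill draw = 2.2557 × 1704.3 = 3844.3 kW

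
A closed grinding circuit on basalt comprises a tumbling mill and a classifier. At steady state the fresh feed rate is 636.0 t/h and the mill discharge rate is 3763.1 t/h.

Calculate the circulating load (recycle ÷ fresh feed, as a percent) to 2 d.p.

CL = 491.68 %

Discharge = new feed + return, hence
R = M − F = 3763.1 − 636.0 = 3127.1 t/h
CL = 100·R/F = 100·3127.1/636.0 = 491.68 %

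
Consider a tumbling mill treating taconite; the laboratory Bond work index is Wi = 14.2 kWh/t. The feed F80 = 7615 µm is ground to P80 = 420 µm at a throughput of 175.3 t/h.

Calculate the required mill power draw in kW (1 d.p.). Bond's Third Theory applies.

W_Bond = 10·Wi·(1/√P₈₀ − 1/√F₈₀)
W = 10·14.2·(1/√420 − 1/√7615) = 10·14.2·(0.037336) = 5.3016 kWh/t
P = W·T = 5.3016·175.3 = 929.4 kW

P = 929.4 kW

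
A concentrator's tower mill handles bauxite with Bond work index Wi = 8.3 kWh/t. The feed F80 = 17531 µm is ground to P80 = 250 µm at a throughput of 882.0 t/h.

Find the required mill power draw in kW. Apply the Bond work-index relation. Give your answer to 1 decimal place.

P = 4077.1 kW

W = 10 Wi (1/√P80 − 1/√F80)  [Bond]
W = 10·8.3·(1/√250 − 1/√17531) = 10·8.3·(0.055693) = 4.6225 kWh/t
Power = W × throughput = 4.6225 kWh/t × 882.0 t/h = 4077.1 kW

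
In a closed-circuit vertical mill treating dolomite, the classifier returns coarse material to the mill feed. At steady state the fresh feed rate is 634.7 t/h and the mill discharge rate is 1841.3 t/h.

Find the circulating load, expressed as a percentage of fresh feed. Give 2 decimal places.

Steady state: M = F + R.
R = M − F = 1841.3 − 634.7 = 1206.6 t/h
CL = 100·R/F = 100·1206.6/634.7 = 190.11 %

CL = 190.11 %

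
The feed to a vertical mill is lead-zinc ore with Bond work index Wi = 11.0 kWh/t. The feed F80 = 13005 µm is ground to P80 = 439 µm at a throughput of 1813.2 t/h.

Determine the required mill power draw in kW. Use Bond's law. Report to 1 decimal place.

W = 10 Wi (P80^-0.5 − F80^-0.5)
W = 10·11.0·(1/√439 − 1/√13005) = 10·11.0·(0.038959) = 4.2854 kWh/t
P_mill = W·ṁ = 4.2854·1813.2 = 7770.4 kW

P = 7770.4 kW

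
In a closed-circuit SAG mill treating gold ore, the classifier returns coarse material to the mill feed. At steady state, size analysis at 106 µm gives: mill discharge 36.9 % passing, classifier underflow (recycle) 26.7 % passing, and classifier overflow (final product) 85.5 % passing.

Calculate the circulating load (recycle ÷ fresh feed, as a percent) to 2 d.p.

Mass balance on the −106 µm fraction:
r = (o − d)/(d − u)
r = (85.5 − 36.9)/(36.9 − 26.7) = 48.6/10.2 = 4.7647
CL = 100·r = 476.47 %

CL = 476.47 %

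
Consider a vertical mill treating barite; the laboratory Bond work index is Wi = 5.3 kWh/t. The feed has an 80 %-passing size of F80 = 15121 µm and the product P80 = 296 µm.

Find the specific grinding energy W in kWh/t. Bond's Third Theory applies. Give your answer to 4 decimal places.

W = 2.6496 kWh/t

W_Bond = 10·Wi·(1/√P₈₀ − 1/√F₈₀)
1/√296 = 0.058124;  1/√15121 = 0.008132
W = 10·5.3·(0.058124 − 0.008132) = 2.6496 kWh/t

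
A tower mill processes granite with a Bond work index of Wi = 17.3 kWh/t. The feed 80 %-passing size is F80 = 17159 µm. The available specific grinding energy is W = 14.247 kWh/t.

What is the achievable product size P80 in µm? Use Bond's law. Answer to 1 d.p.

P80 = 123.5 µm

Bond: W = 10·Wi·(1/√P80 − 1/√F80)
1/√P80 = 1/√F80 + W/(10·Wi)
  = 14.2470/(10·17.3) + 1/√17159 = 0.082353 + 0.007634 = 0.089987
P80 = (1/0.089987)² = 11.1128² = 123.49 µm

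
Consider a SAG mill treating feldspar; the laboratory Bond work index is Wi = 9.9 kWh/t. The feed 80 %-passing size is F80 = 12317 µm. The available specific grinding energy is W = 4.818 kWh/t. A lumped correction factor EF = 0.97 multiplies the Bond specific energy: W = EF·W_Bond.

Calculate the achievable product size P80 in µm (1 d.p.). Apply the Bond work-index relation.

P80 = 285.5 µm

Bond:  W = 10 Wi (1/√P − 1/√F)
W_Bond = W / EF = 4.818 / 0.97 = 4.9670 kWh/t
1/√P80 = 1/√F80 + W_Bond/(10·Wi)
  = 4.9670/(10·9.9) + 1/√12317 = 0.050172 + 0.009010 = 0.059182
P80 = (1/0.059182)² = 16.8969² = 285.51 µm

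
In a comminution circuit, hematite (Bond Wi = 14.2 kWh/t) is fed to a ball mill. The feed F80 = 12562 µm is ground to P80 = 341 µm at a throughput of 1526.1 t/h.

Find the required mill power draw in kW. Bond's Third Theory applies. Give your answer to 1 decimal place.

W = 10 Wi (P80^-0.5 − F80^-0.5)
W = 10·14.2·(1/√341 − 1/√12562) = 10·14.2·(0.045231) = 6.4228 kWh/t
Power = W × throughput = 6.4228 kWh/t × 1526.1 t/h = 9801.8 kW

P = 9801.8 kW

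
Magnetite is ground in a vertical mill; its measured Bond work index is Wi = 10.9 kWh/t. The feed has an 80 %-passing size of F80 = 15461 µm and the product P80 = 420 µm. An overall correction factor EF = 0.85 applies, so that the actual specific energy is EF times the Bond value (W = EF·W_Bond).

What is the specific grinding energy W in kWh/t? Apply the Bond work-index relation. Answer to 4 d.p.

W = 10·Wi·(P80^(-½) − F80^(-½))
1/√420 = 0.048795;  1/√15461 = 0.008042
W = 10·10.9·(0.048795 − 0.008042) = 4.4420 kWh/t
Apply correction: 4.4420 × 0.85 = 3.7757 kWh/t

W = 3.7757 kWh/t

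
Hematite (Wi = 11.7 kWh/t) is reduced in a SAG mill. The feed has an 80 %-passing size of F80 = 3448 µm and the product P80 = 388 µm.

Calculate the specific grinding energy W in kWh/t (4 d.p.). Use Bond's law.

W = 3.9473 kWh/t

W = 10 Wi (P80^-0.5 − F80^-0.5)
1/√388 = 0.050767;  1/√3448 = 0.017030
W = 10·11.7·(0.050767 − 0.017030) = 3.9473 kWh/t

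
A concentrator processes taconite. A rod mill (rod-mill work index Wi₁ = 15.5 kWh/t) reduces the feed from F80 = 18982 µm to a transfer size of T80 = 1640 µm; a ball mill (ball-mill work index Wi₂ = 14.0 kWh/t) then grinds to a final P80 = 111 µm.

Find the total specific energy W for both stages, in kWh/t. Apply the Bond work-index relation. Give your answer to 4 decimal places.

W_Bond = 10·Wi·(1/√P₈₀ − 1/√F₈₀)
Stage 1 (18982→1640 µm, Wi₁=15.5): W₁ = 10·15.5·(0.024693 − 0.007258) = 2.7024 kWh/t
Stage 2 (1640→111 µm, Wi₂=14.0): W₂ = 10·14.0·(0.094916 − 0.024693) = 9.8312 kWh/t
W = W₁ + W₂ = 2.7024 + 9.8312 = 12.5336 kWh/t

W = 12.5336 kWh/t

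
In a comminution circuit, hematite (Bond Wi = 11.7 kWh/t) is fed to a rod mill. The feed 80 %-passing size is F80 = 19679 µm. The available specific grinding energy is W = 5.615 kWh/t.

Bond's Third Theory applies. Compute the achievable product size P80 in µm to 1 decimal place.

P80 = 329.1 µm

W = 10 Wi / √P80 − 10 Wi / √F80
⇒ 1/√P80 = W/(10·Wi) + 1/√F80
  = 5.6150/(10·11.7) + 1/√19679 = 0.047991 + 0.007129 = 0.055120
P80 = (1/0.055120)² = 18.1422² = 329.14 µm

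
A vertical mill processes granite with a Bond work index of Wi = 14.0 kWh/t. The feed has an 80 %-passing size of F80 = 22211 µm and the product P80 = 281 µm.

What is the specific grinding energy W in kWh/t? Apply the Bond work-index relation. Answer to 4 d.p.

W = 7.4123 kWh/t

Bond:  W = 10 Wi (1/√P − 1/√F)
1/√281 = 0.059655;  1/√22211 = 0.006710
W = 10·14.0·(0.059655 − 0.006710) = 7.4123 kWh/t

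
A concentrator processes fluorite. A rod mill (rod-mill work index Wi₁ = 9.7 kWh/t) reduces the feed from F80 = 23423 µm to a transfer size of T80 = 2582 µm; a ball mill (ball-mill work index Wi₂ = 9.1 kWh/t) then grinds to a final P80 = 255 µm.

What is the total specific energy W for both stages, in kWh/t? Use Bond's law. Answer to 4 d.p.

W = 5.1829 kWh/t

W = 10 Wi / √P80 − 10 Wi / √F80
Stage 1 (23423→2582 µm, Wi₁=9.7): W₁ = 10·9.7·(0.019680 − 0.006534) = 1.2751 kWh/t
Stage 2 (2582→255 µm, Wi₂=9.1): W₂ = 10·9.1·(0.062622 − 0.019680) = 3.9078 kWh/t
W = W₁ + W₂ = 1.2751 + 3.9078 = 5.1829 kWh/t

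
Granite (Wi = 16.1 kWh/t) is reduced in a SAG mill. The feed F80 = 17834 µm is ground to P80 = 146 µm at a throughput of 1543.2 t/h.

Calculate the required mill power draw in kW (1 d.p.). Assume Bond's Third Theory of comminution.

P = 18701.8 kW

W = 10·Wi·(P80^(-½) − F80^(-½))
W = 10·16.1·(1/√146 − 1/√17834) = 10·16.1·(0.075272) = 12.1189 kWh/t
Mill draw = 12.1189 × 1543.2 = 18701.8 kW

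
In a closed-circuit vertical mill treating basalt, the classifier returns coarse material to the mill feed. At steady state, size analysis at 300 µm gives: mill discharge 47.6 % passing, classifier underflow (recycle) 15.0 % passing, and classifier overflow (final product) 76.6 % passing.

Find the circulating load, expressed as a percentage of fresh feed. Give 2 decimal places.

CL = 88.96 %

Let r = R/F. Size balance at 300 µm:
r = (o − d)/(d − u)
r = (76.6 − 47.6)/(47.6 − 15.0) = 29.0/32.6 = 0.8896
CL = 100·r = 88.96 %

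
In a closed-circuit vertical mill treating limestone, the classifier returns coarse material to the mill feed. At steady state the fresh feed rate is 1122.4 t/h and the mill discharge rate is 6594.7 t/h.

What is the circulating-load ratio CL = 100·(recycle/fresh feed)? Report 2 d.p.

CL = 487.55 %

Steady state: M = F + R.
R = M − F = 6594.7 − 1122.4 = 5472.3 t/h
CL = 100·R/F = 100·5472.3/1122.4 = 487.55 %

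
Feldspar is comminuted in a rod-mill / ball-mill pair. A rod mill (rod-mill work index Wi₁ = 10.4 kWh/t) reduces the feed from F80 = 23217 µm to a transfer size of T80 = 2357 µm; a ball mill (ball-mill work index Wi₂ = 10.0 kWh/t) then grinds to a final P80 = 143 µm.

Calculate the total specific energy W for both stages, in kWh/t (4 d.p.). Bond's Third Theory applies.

W = 7.7623 kWh/t

Bond:  W = 10 Wi (1/√P − 1/√F)
Stage 1 (23217→2357 µm, Wi₁=10.4): W₁ = 10·10.4·(0.020598 − 0.006563) = 1.4596 kWh/t
Stage 2 (2357→143 µm, Wi₂=10.0): W₂ = 10·10.0·(0.083624 − 0.020598) = 6.3026 kWh/t
W = W₁ + W₂ = 1.4596 + 6.3026 = 7.7623 kWh/t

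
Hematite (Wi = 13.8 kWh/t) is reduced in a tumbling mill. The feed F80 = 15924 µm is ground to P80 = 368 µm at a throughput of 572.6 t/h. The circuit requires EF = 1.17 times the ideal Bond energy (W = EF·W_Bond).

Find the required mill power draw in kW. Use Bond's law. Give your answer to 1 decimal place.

W = 10 Wi / √P80 − 10 Wi / √F80
W = 10·13.8·(1/√368 − 1/√15924) = 10·13.8·(0.044204) = 6.1002 kWh/t
Apply correction: 6.1002 × 1.17 = 7.1372 kWh/t
Mill draw = 7.1372 × 572.6 = 4086.8 kW

P = 4086.8 kW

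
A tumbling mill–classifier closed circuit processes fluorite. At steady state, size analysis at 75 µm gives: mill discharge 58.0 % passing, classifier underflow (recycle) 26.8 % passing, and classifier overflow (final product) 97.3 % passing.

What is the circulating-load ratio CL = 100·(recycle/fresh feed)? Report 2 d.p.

Let r = R/F. Size balance at 75 µm:
d + r·d = r·u + o → r(d−u) = o−d
r = (97.3 − 58.0)/(58.0 − 26.8) = 39.3/31.2 = 1.2596
CL = 100·r = 125.96 %

CL = 125.96 %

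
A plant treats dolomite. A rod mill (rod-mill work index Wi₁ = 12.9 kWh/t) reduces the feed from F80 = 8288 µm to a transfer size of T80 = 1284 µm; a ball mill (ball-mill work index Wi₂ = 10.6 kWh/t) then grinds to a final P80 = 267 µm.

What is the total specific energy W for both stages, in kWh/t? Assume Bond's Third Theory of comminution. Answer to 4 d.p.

W = 10·Wi·[P80^(−½) − F80^(−½)]
Stage 1 (8288→1284 µm, Wi₁=12.9): W₁ = 10·12.9·(0.027907 − 0.010984) = 2.1831 kWh/t
Stage 2 (1284→267 µm, Wi₂=10.6): W₂ = 10·10.6·(0.061199 − 0.027907) = 3.5289 kWh/t
W = W₁ + W₂ = 2.1831 + 3.5289 = 5.7120 kWh/t

W = 5.7120 kWh/t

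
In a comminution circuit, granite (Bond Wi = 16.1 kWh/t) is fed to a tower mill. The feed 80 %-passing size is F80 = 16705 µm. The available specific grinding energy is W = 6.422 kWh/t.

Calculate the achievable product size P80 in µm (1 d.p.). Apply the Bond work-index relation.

P80 = 440.9 µm

W = 10·Wi·[P80^(−½) − F80^(−½)]
1/√P80 = 1/√F80 + W/(10·Wi)
  = 6.4220/(10·16.1) + 1/√16705 = 0.039888 + 0.007737 = 0.047625
P80 = (1/0.047625)² = 20.9973² = 440.88 µm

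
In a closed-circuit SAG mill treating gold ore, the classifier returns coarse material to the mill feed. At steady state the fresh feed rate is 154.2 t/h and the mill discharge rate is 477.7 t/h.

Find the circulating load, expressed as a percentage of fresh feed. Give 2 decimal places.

Mill node: discharge = fresh + recycle.
R = M − F = 477.7 − 154.2 = 323.5 t/h
CL = 100·R/F = 100·323.5/154.2 = 209.79 %

CL = 209.79 %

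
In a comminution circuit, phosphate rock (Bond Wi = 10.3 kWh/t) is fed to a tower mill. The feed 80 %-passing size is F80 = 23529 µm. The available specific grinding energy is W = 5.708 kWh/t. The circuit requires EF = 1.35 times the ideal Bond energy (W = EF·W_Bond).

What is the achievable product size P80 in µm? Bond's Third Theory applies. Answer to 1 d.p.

W = 10·Wi·(P80^(-½) − F80^(-½))
W_Bond = W / EF = 5.708 / 1.35 = 4.2281 kWh/t
P80^(−½) = W_Bond/(10 Wi) + F80^(−½)
  = 4.2281/(10·10.3) + 1/√23529 = 0.041050 + 0.006519 = 0.047569
P80 = (1/0.047569)² = 21.0220² = 441.92 µm

P80 = 441.9 µm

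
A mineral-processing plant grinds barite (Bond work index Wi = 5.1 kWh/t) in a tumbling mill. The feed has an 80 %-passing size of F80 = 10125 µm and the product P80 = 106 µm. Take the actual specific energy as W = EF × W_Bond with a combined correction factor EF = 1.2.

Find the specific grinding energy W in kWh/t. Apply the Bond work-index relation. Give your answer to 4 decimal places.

W = 5.3361 kWh/t

W = 10·Wi·(P80^(-½) − F80^(-½))
1/√106 = 0.097129;  1/√10125 = 0.009938
W = 10·5.1·(0.097129 − 0.009938) = 4.4467 kWh/t
With EF = 1.2: W = 4.4467·1.2 = 5.3361 kWh/t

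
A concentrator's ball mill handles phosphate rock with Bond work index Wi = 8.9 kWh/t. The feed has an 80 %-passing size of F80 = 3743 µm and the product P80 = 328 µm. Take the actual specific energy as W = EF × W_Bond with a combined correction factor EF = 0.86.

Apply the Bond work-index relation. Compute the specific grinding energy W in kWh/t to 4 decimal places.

W = 2.9752 kWh/t

W_Bond = 10·Wi·(1/√P₈₀ − 1/√F₈₀)
1/√328 = 0.055216;  1/√3743 = 0.016345
W = 10·8.9·(0.055216 − 0.016345) = 3.4595 kWh/t
W_actual = 0.86 × 3.4595 = 2.9752 kWh/t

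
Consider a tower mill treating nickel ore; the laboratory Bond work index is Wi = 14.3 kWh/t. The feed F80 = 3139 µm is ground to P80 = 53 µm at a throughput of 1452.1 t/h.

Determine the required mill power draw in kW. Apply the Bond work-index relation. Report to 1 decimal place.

Bond:  W = 10 Wi (1/√P − 1/√F)
W = 10·14.3·(1/√53 − 1/√3139) = 10·14.3·(0.119512) = 17.0902 kWh/t
Power = W × throughput = 17.0902 kWh/t × 1452.1 t/h = 24816.7 kW

P = 24816.7 kW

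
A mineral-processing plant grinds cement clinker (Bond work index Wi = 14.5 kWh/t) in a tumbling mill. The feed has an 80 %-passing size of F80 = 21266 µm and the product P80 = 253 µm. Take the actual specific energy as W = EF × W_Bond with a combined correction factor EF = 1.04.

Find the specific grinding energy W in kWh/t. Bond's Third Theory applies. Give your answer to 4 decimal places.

W = 10 Wi / √P80 − 10 Wi / √F80
1/√253 = 0.062869;  1/√21266 = 0.006857
W = 10·14.5·(0.062869 − 0.006857) = 8.1218 kWh/t
W_actual = 1.04 × 8.1218 = 8.4466 kWh/t

W = 8.4466 kWh/t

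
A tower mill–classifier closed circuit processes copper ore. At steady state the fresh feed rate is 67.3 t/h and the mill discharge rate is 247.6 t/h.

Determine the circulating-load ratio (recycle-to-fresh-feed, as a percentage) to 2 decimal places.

Mill node: discharge = fresh + recycle.
R = M − F = 247.6 − 67.3 = 180.3 t/h
CL = 100·R/F = 100·180.3/67.3 = 267.90 %

CL = 267.90 %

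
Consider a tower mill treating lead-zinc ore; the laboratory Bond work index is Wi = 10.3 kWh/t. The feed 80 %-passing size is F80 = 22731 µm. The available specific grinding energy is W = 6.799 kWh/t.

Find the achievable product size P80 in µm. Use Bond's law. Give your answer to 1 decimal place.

W = 10 Wi (P80^-0.5 − F80^-0.5)
P80^(−½) = W/(10 Wi) + F80^(−½)
  = 6.7990/(10·10.3) + 1/√22731 = 0.066010 + 0.006633 = 0.072642
P80 = (1/0.072642)² = 13.7661² = 189.50 µm

P80 = 189.5 µm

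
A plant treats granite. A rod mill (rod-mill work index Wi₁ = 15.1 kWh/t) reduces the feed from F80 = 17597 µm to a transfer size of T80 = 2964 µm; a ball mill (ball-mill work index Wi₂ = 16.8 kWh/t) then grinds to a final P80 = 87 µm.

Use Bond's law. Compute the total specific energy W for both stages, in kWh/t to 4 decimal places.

W = 10 Wi / √P80 − 10 Wi / √F80
Stage 1 (17597→2964 µm, Wi₁=15.1): W₁ = 10·15.1·(0.018368 − 0.007538) = 1.6353 kWh/t
Stage 2 (2964→87 µm, Wi₂=16.8): W₂ = 10·16.8·(0.107211 − 0.018368) = 14.9257 kWh/t
W = W₁ + W₂ = 1.6353 + 14.9257 = 16.5609 kWh/t

W = 16.5609 kWh/t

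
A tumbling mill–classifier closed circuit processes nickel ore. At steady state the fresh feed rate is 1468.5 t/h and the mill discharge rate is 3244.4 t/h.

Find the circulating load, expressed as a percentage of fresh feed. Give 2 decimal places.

Discharge = new feed + return, hence
R = M − F = 3244.4 − 1468.5 = 1775.9 t/h
CL = 100·R/F = 100·1775.9/1468.5 = 120.93 %

CL = 120.93 %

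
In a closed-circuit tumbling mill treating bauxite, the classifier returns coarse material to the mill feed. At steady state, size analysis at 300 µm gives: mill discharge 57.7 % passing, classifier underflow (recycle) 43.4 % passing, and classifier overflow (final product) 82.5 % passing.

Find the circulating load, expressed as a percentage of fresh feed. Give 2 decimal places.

CL = 173.43 %

Balance %-passing 300 µm (r = R/F):
d + r·d = r·u + o → r(d−u) = o−d
r = (82.5 − 57.7)/(57.7 − 43.4) = 24.8/14.3 = 1.7343
CL = 100·r = 173.43 %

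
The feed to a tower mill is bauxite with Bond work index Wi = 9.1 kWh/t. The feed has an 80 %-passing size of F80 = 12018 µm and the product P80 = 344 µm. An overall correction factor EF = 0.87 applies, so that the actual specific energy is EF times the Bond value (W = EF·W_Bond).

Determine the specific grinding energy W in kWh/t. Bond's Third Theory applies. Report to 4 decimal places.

W = 3.5464 kWh/t

W = 10 Wi (P80^-0.5 − F80^-0.5)
1/√344 = 0.053916;  1/√12018 = 0.009122
W = 10·9.1·(0.053916 − 0.009122) = 4.0763 kWh/t
With EF = 0.87: W = 4.0763·0.87 = 3.5464 kWh/t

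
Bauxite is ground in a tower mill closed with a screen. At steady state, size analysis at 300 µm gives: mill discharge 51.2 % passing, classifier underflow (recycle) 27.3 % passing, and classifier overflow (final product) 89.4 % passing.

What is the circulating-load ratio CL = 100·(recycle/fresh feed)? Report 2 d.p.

CL = 159.83 %

Mass balance on the −300 µm fraction:
(1+r)d = ru + o → r = (o−d)/(d−u)
r = (89.4 − 51.2)/(51.2 − 27.3) = 38.2/23.9 = 1.5983
CL = 100·r = 159.83 %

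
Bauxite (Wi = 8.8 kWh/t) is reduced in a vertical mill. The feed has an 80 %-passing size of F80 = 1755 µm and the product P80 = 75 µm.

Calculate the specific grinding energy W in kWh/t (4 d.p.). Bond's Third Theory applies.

W = 8.0608 kWh/t

W = 10·Wi·(P80^(-½) − F80^(-½))
1/√75 = 0.115470;  1/√1755 = 0.023870
W = 10·8.8·(0.115470 − 0.023870) = 8.0608 kWh/t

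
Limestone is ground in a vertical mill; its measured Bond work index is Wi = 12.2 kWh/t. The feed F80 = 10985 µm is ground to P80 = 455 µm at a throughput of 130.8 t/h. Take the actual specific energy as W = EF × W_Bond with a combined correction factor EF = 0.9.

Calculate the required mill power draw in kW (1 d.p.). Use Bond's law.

W = 10 Wi / √P80 − 10 Wi / √F80
W = 10·12.2·(1/√455 − 1/√10985) = 10·12.2·(0.037340) = 4.5554 kWh/t
Corrected W = EF·W_Bond = 0.9·4.5554 = 4.0999 kWh/t
Mill draw = 4.0999 × 130.8 = 536.3 kW

P = 536.3 kW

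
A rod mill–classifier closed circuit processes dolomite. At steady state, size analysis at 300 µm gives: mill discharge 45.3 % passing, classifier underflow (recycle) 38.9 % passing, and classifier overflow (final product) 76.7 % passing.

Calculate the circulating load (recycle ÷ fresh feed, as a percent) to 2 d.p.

Classifier node, passing 300 µm:
(1+r)·d = r·u + o ⇒ r = (o−d)/(d−u)
r = (76.7 − 45.3)/(45.3 − 38.9) = 31.4/6.4 = 4.9063
CL = 100·r = 490.63 %

CL = 490.63 %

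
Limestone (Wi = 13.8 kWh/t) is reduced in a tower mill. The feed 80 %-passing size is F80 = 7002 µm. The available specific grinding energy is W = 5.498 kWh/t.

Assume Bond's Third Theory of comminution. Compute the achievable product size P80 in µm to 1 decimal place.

P80 = 372.8 µm

W = 10 Wi (1/√P80 − 1/√F80)  [Bond]
P80^-0.5 = F80^-0.5 + W/(10 Wi)
  = 5.4980/(10·13.8) + 1/√7002 = 0.039841 + 0.011951 = 0.051791
P80 = (1/0.051791)² = 19.3083² = 372.81 µm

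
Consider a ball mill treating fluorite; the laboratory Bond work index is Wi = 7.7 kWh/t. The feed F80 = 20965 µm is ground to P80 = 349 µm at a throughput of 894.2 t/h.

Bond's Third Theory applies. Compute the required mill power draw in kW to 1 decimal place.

W_Bond = 10·Wi·(1/√P₈₀ − 1/√F₈₀)
W = 10·7.7·(1/√349 − 1/√20965) = 10·7.7·(0.046622) = 3.5899 kWh/t
P_mill = W·ṁ = 3.5899·894.2 = 3210.1 kW

P = 3210.1 kW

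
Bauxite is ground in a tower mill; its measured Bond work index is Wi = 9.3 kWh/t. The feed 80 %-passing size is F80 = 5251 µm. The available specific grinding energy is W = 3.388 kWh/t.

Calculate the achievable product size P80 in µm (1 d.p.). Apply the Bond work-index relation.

P80 = 396.3 µm

W = 10 Wi (1/√P80 − 1/√F80)  [Bond]
P80^(−½) = W/(10 Wi) + F80^(−½)
  = 3.3880/(10·9.3) + 1/√5251 = 0.036430 + 0.013800 = 0.050230
P80 = (1/0.050230)² = 19.9084² = 396.34 µm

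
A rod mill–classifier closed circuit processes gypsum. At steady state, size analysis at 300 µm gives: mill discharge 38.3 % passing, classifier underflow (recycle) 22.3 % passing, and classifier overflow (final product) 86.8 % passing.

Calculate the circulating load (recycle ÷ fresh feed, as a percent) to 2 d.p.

Let r = R/F. Size balance at 300 µm:
Fd + Rd = Ru + Fo ⇒ R/F = (o−d)/(d−u)
r = (86.8 − 38.3)/(38.3 − 22.3) = 48.5/16.0 = 3.0313
CL = 100·r = 303.13 %

CL = 303.13 %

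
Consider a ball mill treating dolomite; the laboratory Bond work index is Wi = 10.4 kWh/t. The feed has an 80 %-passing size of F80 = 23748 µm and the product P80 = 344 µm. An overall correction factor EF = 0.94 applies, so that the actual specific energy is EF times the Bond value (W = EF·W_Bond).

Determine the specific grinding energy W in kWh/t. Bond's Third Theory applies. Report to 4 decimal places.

W = 4.6365 kWh/t

W = 10·Wi·(P80^(-½) − F80^(-½))
1/√344 = 0.053916;  1/√23748 = 0.006489
W = 10·10.4·(0.053916 − 0.006489) = 4.9324 kWh/t
Apply correction: 4.9324 × 0.94 = 4.6365 kWh/t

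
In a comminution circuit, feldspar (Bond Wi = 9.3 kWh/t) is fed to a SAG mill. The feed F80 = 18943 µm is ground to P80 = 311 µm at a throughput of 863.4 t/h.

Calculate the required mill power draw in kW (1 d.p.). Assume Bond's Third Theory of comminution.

W_Bond = 10·Wi·(1/√P₈₀ − 1/√F₈₀)
W = 10·9.3·(1/√311 − 1/√18943) = 10·9.3·(0.049439) = 4.5978 kWh/t
P_mill = W·ṁ = 4.5978·863.4 = 3969.8 kW

P = 3969.8 kW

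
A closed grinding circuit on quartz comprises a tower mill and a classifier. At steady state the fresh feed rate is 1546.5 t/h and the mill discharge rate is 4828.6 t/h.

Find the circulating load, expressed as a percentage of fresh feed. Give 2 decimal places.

Discharge = new feed + return, hence
R = M − F = 4828.6 − 1546.5 = 3282.1 t/h
CL = 100·R/F = 100·3282.1/1546.5 = 212.23 %

CL = 212.23 %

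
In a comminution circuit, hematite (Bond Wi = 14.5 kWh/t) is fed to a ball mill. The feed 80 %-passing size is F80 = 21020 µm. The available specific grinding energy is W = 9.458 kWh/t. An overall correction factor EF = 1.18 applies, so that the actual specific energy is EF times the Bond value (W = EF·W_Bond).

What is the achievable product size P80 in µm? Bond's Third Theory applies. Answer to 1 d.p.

P80 = 258.7 µm

W = 10 Wi (P80^-0.5 − F80^-0.5)
W_Bond = W / EF = 9.458 / 1.18 = 8.0153 kWh/t
P80^-0.5 = F80^-0.5 + W_Bond/(10 Wi)
  = 8.0153/(10·14.5) + 1/√21020 = 0.055278 + 0.006897 = 0.062175
P80 = (1/0.062175)² = 16.0836² = 258.68 µm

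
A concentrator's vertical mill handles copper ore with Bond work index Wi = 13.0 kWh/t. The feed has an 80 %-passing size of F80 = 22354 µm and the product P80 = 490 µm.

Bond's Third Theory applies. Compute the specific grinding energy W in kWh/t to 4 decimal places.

W = 5.0033 kWh/t

W = 10 Wi (1/√P80 − 1/√F80)  [Bond]
1/√490 = 0.045175;  1/√22354 = 0.006688
W = 10·13.0·(0.045175 − 0.006688) = 5.0033 kWh/t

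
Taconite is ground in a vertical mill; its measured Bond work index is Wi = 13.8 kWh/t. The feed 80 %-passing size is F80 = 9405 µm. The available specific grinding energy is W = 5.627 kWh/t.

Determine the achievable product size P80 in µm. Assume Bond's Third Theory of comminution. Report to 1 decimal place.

P80 = 383.2 µm

W_Bond = 10·Wi·(1/√P₈₀ − 1/√F₈₀)
P80^(−½) = W/(10 Wi) + F80^(−½)
  = 5.6270/(10·13.8) + 1/√9405 = 0.040775 + 0.010311 = 0.051087
P80 = (1/0.051087)² = 19.5745² = 383.16 µm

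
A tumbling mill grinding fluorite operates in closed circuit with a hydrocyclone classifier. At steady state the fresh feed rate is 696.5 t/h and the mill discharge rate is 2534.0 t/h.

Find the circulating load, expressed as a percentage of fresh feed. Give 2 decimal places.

Mill node: discharge = fresh + recycle.
R = M − F = 2534.0 − 696.5 = 1837.5 t/h
CL = 100·R/F = 100·1837.5/696.5 = 263.82 %

CL = 263.82 %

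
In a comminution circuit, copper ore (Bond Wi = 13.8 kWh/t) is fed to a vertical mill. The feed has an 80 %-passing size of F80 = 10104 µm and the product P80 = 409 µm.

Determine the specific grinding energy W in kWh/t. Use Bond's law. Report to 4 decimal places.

W = 5.4508 kWh/t

W = 10 Wi (P80^-0.5 − F80^-0.5)
1/√409 = 0.049447;  1/√10104 = 0.009948
W = 10·13.8·(0.049447 − 0.009948) = 5.4508 kWh/t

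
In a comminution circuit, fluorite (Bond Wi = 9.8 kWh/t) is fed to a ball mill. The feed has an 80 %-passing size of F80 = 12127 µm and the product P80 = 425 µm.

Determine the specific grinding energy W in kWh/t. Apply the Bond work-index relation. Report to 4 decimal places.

W = 3.8638 kWh/t

W_Bond = 10·Wi·(1/√P₈₀ − 1/√F₈₀)
1/√425 = 0.048507;  1/√12127 = 0.009081
W = 10·9.8·(0.048507 − 0.009081) = 3.8638 kWh/t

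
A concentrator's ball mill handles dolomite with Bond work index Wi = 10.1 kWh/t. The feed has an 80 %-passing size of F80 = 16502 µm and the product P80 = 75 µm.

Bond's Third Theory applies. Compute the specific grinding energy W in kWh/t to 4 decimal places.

W = 10 Wi / √P80 − 10 Wi / √F80
1/√75 = 0.115470;  1/√16502 = 0.007785
W = 10·10.1·(0.115470 − 0.007785) = 10.8762 kWh/t

W = 10.8762 kWh/t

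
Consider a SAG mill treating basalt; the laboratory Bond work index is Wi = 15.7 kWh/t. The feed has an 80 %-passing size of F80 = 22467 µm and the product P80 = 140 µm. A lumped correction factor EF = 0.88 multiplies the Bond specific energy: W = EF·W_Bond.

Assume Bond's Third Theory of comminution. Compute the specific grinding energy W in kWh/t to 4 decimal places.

Bond: W = 10·Wi·(1/√P80 − 1/√F80)
1/√140 = 0.084515;  1/√22467 = 0.006672
W = 10·15.7·(0.084515 − 0.006672) = 12.2215 kWh/t
W_actual = 0.88 × 12.2215 = 10.7549 kWh/t

W = 10.7549 kWh/t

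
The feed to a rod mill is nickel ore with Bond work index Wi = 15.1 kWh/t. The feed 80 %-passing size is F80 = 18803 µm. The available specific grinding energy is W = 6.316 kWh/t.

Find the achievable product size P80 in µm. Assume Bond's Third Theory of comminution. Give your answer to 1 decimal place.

P80 = 414.5 µm

W = 10 Wi (P80^-0.5 − F80^-0.5)
1/√P80 = 1/√F80 + W/(10·Wi)
  = 6.3160/(10·15.1) + 1/√18803 = 0.041828 + 0.007293 = 0.049120
P80 = (1/0.049120)² = 20.3581² = 414.45 µm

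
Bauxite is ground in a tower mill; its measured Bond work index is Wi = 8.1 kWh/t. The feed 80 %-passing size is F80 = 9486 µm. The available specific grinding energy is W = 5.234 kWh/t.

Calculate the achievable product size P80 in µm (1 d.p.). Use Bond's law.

W_Bond = 10·Wi·(1/√P₈₀ − 1/√F₈₀)
1/√P80 = 1/√F80 + W/(10·Wi)
  = 5.2340/(10·8.1) + 1/√9486 = 0.064617 + 0.010267 = 0.074885
P80 = (1/0.074885)² = 13.3539² = 178.33 µm

P80 = 178.3 µm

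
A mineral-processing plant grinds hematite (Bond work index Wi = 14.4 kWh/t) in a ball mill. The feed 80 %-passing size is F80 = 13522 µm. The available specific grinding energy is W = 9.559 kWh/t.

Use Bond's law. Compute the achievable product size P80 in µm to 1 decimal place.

P80 = 177.9 µm

W = 10 Wi (P80^-0.5 − F80^-0.5)
1/√P80 = 1/√F80 + W/(10·Wi)
  = 9.5590/(10·14.4) + 1/√13522 = 0.066382 + 0.008600 = 0.074982
P80 = (1/0.074982)² = 13.3366² = 177.87 µm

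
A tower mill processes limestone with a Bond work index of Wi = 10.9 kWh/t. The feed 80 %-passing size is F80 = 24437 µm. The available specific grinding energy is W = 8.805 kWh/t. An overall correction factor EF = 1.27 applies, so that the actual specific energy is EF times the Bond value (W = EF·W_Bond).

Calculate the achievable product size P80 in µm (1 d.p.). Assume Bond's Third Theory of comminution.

P80 = 204.1 µm

Bond:  W = 10 Wi (1/√P − 1/√F)
W_Bond = W / EF = 8.805 / 1.27 = 6.9331 kWh/t
⇒ 1/√P80 = W_Bond/(10·Wi) + 1/√F80
  = 6.9331/(10·10.9) + 1/√24437 = 0.063606 + 0.006397 = 0.070003
P80 = (1/0.070003)² = 14.2851² = 204.06 µm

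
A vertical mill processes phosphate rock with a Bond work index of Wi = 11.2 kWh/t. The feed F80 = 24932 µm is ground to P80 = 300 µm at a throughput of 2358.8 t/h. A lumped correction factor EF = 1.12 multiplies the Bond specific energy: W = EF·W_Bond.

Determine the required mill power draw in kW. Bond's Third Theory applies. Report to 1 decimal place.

W = 10 Wi (1/√P80 − 1/√F80)  [Bond]
W = 10·11.2·(1/√300 − 1/√24932) = 10·11.2·(0.051402) = 5.7570 kWh/t
With EF = 1.12: W = 5.7570·1.12 = 6.4478 kWh/t
Mill draw = 6.4478 × 2358.8 = 15209.2 kW

P = 15209.2 kW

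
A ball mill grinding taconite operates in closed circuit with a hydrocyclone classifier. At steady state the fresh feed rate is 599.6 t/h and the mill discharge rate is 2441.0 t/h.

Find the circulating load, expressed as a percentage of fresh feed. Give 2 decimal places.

CL = 307.10 %

Discharge = new feed + return, hence
R = M − F = 2441.0 − 599.6 = 1841.4 t/h
CL = 100·R/F = 100·1841.4/599.6 = 307.10 %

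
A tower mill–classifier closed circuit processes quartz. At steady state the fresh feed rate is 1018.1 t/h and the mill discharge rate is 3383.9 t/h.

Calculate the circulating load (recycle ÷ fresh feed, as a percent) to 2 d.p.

CL = 232.37 %

Discharge = new feed + return, hence
R = M − F = 3383.9 − 1018.1 = 2365.8 t/h
CL = 100·R/F = 100·2365.8/1018.1 = 232.37 %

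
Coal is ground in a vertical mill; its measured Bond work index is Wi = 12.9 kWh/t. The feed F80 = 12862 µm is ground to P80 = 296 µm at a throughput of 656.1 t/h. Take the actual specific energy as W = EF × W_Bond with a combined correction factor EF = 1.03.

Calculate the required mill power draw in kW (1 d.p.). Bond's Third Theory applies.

P = 4298.3 kW

W = 10 Wi (P80^-0.5 − F80^-0.5)
W = 10·12.9·(1/√296 − 1/√12862) = 10·12.9·(0.049306) = 6.3605 kWh/t
Apply correction: 6.3605 × 1.03 = 6.5513 kWh/t
P_mill = W·ṁ = 6.5513·656.1 = 4298.3 kW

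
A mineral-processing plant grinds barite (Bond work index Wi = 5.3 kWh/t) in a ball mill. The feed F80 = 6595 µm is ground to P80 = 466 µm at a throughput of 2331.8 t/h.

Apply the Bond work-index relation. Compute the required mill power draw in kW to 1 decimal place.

P = 4203.2 kW

W = 10 Wi (1/√P80 − 1/√F80)  [Bond]
W = 10·5.3·(1/√466 − 1/√6595) = 10·5.3·(0.034010) = 1.8025 kWh/t
Power = W × throughput = 1.8025 kWh/t × 2331.8 t/h = 4203.2 kW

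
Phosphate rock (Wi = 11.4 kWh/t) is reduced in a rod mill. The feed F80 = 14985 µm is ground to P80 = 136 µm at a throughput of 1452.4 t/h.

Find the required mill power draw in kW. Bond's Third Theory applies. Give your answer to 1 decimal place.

W = 10 Wi (P80^-0.5 − F80^-0.5)
W = 10·11.4·(1/√136 − 1/√14985) = 10·11.4·(0.077580) = 8.8441 kWh/t
Power = W × throughput = 8.8441 kWh/t × 1452.4 t/h = 12845.2 kW

P = 12845.2 kW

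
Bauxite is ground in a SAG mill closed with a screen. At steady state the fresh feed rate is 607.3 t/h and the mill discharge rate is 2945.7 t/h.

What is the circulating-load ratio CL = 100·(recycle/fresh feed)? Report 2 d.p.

M = F + R at steady state, so:
R = M − F = 2945.7 − 607.3 = 2338.4 t/h
CL = 100·R/F = 100·2338.4/607.3 = 385.05 %

CL = 385.05 %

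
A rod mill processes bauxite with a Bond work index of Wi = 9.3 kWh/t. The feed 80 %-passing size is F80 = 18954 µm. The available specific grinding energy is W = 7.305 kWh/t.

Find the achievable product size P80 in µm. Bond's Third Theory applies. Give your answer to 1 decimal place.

W = 10·Wi·[P80^(−½) − F80^(−½)]
P80^-0.5 = F80^-0.5 + W/(10 Wi)
  = 7.3050/(10·9.3) + 1/√18954 = 0.078548 + 0.007264 = 0.085812
P80 = (1/0.085812)² = 11.6534² = 135.80 µm

P80 = 135.8 µm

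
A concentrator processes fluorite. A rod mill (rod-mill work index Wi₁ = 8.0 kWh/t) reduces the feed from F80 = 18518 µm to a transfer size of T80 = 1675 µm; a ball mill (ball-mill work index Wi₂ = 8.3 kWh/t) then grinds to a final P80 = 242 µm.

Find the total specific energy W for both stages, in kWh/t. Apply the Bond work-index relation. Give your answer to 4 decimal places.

W = 4.6743 kWh/t

W = 10 Wi (1/√P80 − 1/√F80)  [Bond]
Stage 1 (18518→1675 µm, Wi₁=8.0): W₁ = 10·8.0·(0.024434 − 0.007349) = 1.3668 kWh/t
Stage 2 (1675→242 µm, Wi₂=8.3): W₂ = 10·8.3·(0.064282 − 0.024434) = 3.3074 kWh/t
W = W₁ + W₂ = 1.3668 + 3.3074 = 4.6743 kWh/t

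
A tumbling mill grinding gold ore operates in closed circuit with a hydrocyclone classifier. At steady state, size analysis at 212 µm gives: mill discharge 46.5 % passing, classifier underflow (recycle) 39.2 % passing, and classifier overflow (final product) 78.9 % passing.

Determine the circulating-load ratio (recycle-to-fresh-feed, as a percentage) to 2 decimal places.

CL = 443.84 %

Balance %-passing 212 µm (r = R/F):
(1+r)d = ru + o → r = (o−d)/(d−u)
r = (78.9 − 46.5)/(46.5 − 39.2) = 32.4/7.3 = 4.4384
CL = 100·r = 443.84 %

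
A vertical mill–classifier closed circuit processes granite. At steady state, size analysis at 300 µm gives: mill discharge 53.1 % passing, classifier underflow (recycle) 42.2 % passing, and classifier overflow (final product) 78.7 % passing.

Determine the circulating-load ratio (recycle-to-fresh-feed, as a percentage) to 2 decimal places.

Let r = R/F. Size balance at 300 µm:
d + r·d = r·u + o → r(d−u) = o−d
r = (78.7 − 53.1)/(53.1 − 42.2) = 25.6/10.9 = 2.3486
CL = 100·r = 234.86 %

CL = 234.86 %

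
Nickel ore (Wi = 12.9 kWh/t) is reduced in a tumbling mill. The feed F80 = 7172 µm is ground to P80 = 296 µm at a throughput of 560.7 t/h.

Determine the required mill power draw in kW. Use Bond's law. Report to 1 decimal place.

W = 10 Wi / √P80 − 10 Wi / √F80
W = 10·12.9·(1/√296 − 1/√7172) = 10·12.9·(0.046316) = 5.9747 kWh/t
Power = W × throughput = 5.9747 kWh/t × 560.7 t/h = 3350.0 kW

P = 3350.0 kW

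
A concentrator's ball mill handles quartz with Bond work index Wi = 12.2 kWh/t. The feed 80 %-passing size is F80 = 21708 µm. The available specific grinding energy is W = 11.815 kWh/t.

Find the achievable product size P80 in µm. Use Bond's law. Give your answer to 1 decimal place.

W = 10·Wi·[P80^(−½) − F80^(−½)]
1/√P80 = 1/√F80 + W/(10·Wi)
  = 11.8150/(10·12.2) + 1/√21708 = 0.096844 + 0.006787 = 0.103631
P80 = (1/0.103631)² = 9.6496² = 93.11 µm

P80 = 93.1 µm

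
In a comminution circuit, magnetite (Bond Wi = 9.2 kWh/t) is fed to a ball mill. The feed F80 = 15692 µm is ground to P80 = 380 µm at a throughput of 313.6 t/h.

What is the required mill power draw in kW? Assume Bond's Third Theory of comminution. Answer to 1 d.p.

W = 10 Wi (1/√P80 − 1/√F80)  [Bond]
W = 10·9.2·(1/√380 − 1/√15692) = 10·9.2·(0.043316) = 3.9851 kWh/t
P_mill = W·ṁ = 3.9851·313.6 = 1249.7 kW

P = 1249.7 kW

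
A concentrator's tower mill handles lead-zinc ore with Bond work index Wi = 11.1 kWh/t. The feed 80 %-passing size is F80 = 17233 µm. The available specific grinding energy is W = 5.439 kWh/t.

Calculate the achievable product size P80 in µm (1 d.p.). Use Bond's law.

Bond:  W = 10 Wi (1/√P − 1/√F)
1/√P80 = 1/√F80 + W/(10·Wi)
  = 5.4390/(10·11.1) + 1/√17233 = 0.049000 + 0.007618 = 0.056618
P80 = (1/0.056618)² = 17.6623² = 311.96 µm

P80 = 312.0 µm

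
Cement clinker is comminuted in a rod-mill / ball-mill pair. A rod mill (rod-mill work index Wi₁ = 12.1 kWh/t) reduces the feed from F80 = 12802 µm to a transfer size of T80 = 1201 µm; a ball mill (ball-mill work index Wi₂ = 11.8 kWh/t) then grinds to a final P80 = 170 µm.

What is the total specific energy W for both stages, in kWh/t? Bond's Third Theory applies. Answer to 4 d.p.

W_Bond = 10·Wi·(1/√P₈₀ − 1/√F₈₀)
Stage 1 (12802→1201 µm, Wi₁=12.1): W₁ = 10·12.1·(0.028855 − 0.008838) = 2.4221 kWh/t
Stage 2 (1201→170 µm, Wi₂=11.8): W₂ = 10·11.8·(0.076696 − 0.028855) = 5.6452 kWh/t
W = W₁ + W₂ = 2.4221 + 5.6452 = 8.0673 kWh/t

W = 8.0673 kWh/t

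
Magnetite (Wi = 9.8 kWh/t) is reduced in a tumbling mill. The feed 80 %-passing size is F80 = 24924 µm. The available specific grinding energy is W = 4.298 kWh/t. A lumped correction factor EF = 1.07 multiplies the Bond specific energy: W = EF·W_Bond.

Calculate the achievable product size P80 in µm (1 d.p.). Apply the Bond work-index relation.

Bond:  W = 10 Wi (1/√P − 1/√F)
W_Bond = W / EF = 4.298 / 1.07 = 4.0168 kWh/t
⇒ 1/√P80 = W_Bond/(10 Wi) + 1/√F80
  = 4.0168/(10·9.8) + 1/√24924 = 0.040988 + 0.006334 = 0.047322
P80 = (1/0.047322)² = 21.1317² = 446.55 µm

P80 = 446.6 µm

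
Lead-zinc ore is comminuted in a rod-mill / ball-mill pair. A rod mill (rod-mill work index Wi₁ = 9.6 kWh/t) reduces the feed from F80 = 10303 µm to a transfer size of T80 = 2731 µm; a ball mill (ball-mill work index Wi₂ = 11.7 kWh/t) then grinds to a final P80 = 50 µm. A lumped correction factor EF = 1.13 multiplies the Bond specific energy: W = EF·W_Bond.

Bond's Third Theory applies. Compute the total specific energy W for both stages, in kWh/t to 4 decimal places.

W = 10·Wi·[P80^(−½) − F80^(−½)]
Stage 1 (10303→2731 µm, Wi₁=9.6): W₁ = 10·9.6·(0.019135 − 0.009852) = 0.8912 kWh/t
Stage 2 (2731→50 µm, Wi₂=11.7): W₂ = 10·11.7·(0.141421 − 0.019135) = 14.3074 kWh/t
W = W₁ + W₂ = 0.8912 + 14.3074 = 15.1987 kWh/t
With EF = 1.13: W = 15.1987·1.13 = 17.1745 kWh/t

W = 17.1745 kWh/t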